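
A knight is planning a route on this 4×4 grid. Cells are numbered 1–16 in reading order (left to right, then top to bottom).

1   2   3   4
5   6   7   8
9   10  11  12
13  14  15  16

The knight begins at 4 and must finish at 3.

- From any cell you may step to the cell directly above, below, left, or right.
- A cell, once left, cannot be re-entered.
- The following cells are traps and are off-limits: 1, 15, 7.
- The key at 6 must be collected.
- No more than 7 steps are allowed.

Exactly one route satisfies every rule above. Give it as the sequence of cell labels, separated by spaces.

The 7-move cap with required stops at 6 leaves no slack for detours.
Route from 4: down 2 to 12, left 2 to 10, up 2 to 2, right 1 to 3 — 7 moves in all.
Check: all required cells visited; 7 ≤ 7 moves.

4 8 12 11 10 6 2 3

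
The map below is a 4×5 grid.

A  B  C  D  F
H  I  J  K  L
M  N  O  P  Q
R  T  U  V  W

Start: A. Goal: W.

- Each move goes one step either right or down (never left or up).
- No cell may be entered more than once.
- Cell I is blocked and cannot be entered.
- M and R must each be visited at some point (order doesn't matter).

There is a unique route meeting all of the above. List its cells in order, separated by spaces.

Moves only go right or down, so the column and row indices never decrease.
Route from A: 3× down (reaching R), 4× right (reaching W) — 7 moves in all.
Check: all required cells visited.

A H M R T U V W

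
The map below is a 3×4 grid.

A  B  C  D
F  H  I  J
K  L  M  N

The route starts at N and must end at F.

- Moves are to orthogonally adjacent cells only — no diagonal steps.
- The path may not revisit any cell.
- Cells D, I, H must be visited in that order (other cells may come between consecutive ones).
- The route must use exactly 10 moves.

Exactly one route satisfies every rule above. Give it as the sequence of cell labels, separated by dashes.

The waypoints must appear in the order D, I, H, with no cell reused.
Route from N: 2× up (reaching D), left to C, 2× down (reaching M), left to L, 2× up (reaching B), left to A, down to F — 10 moves in all.
Check: order respected (D at step 2, I at step 4, H at step 7); 10 moves as required.

N - J - D - C - I - M - L - H - B - A - F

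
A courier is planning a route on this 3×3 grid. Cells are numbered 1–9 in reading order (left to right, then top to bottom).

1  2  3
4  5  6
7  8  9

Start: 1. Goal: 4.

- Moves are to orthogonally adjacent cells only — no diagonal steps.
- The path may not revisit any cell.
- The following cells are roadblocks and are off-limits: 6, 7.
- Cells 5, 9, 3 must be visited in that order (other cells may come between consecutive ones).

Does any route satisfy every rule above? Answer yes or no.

no

9 must be visited but has only one open neighbour (8), and it is neither the start nor the goal — the route would have to enter and leave through 8, re-entering it.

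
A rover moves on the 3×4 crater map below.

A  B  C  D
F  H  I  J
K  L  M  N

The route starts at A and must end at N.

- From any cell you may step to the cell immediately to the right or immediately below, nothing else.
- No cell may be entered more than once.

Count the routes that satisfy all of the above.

10

A right/down-only route from A to N makes exactly 2 down-moves and 3 right-moves in some order.
With no other constraints that would be C(5,2) = 10 routes.
That gives 10 routes.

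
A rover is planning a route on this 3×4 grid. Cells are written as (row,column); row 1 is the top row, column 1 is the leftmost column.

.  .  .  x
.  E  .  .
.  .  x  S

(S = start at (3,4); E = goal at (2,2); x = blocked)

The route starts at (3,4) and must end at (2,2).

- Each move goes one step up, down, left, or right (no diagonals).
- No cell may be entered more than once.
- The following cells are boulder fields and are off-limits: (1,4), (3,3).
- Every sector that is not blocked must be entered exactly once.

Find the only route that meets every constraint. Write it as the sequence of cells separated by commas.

Need to visit all 10 open cells exactly once, starting at (3,4) and ending at (2,2).
Route from (3,4): up 1 to (2,4), left 1 to (2,3), up 1 to (1,3), left 2 to (1,1), down 2 to (3,1), right 1 to (3,2), up 1 to (2,2) — 9 moves in all.
Check: all 10 open cells covered.

(3,4), (2,4), (2,3), (1,3), (1,2), (1,1), (2,1), (3,1), (3,2), (2,2)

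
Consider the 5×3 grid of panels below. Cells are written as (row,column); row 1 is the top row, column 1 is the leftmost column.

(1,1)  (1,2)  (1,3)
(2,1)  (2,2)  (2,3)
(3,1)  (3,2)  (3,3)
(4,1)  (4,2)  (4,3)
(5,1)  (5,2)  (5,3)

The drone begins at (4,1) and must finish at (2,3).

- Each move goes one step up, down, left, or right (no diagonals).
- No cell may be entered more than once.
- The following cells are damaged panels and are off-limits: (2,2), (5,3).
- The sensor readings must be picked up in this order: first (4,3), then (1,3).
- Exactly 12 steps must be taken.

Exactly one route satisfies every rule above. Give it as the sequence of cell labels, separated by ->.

The waypoints must appear in the order (4,3), (1,3), with no cell reused.
Route from (4,1): down 1 to (5,1), right 1 to (5,2), up 1 to (4,2), right 1 to (4,3), up 1 to (3,3), left 2 to (3,1), up 2 to (1,1), right 2 to (1,3), down 1 to (2,3) — 12 moves in all.
Check: order respected ((4,3) at step 4, (1,3) at step 11); 12 moves as required.

(4,1) -> (5,1) -> (5,2) -> (4,2) -> (4,3) -> (3,3) -> (3,2) -> (3,1) -> (2,1) -> (1,1) -> (1,2) -> (1,3) -> (2,3)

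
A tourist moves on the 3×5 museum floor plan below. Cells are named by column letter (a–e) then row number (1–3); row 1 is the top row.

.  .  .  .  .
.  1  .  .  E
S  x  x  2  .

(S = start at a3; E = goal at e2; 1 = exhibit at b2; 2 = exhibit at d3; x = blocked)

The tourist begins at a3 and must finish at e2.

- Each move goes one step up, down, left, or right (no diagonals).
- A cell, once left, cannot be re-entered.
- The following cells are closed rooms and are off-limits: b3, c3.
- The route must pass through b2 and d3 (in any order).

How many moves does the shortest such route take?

Any route passes through b2 and d3 in some order between a3 and e2. Summing Manhattan distances along each leg and taking the cheapest ordering (a3 → b2 → d3 → e2) gives a lower bound of 2 + 3 + 2 = 7 moves.
A route of 7 moves achieves this: a3 → a2 → b2 → c2 → d2 → d3 → e3 → e2.
Since 7 matches the lower bound, it is optimal.

7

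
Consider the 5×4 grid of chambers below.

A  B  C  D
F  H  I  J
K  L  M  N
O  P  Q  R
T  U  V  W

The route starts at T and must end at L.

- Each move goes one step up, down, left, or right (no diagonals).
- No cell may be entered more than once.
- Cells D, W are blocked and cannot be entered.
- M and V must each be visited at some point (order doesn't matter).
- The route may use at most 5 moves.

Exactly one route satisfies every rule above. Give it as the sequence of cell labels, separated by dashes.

T - U - V - Q - M - L

The budget equals the shortest possible length, so every move has to be on a shortest route through the required cells.
Route from T: right 2 to V, up 2 to M, left 1 to L — 5 moves in all.
Check: all required cells visited; 5 ≤ 5 moves.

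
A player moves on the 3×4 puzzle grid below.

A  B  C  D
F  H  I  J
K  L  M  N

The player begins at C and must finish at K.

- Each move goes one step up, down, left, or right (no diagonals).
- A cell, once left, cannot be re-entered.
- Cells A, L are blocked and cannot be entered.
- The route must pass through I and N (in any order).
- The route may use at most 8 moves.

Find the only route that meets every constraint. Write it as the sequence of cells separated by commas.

The 8-move cap with required stops at I, N leaves no slack for detours.
Route from C: right to D, 2× down (reaching N), left to M, up to I, 2× left (reaching F), down to K — 8 moves in all.
Check: all required cells visited; 8 ≤ 8 moves.

C, D, J, N, M, I, H, F, K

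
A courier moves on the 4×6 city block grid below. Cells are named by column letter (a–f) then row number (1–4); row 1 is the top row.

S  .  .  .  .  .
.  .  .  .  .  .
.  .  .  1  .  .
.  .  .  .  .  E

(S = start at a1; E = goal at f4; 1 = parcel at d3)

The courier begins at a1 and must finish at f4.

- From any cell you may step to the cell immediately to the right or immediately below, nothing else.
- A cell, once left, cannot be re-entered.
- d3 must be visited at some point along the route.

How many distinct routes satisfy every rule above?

A right/down-only route from a1 to f4 makes exactly 3 down-moves and 5 right-moves in some order.
With no other constraints that would be C(8,3) = 56 routes.
Split at d3 and multiply the segment counts: a1→d3: 10; d3→f4: 3; product = 30.
That gives 30 routes.

30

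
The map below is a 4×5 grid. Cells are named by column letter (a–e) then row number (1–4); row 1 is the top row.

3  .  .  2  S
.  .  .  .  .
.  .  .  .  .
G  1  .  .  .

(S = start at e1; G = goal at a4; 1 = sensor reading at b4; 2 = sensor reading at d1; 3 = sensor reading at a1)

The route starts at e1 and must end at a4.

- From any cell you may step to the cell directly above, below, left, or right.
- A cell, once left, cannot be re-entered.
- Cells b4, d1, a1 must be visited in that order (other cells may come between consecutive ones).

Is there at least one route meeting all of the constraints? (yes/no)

yes

One route that works: e1 → e2 → e3 → e4 → d4 → c4 → b4 → b3 → b2 → c2 → d2 → d1 → c1 → b1 → a1 → a2 → a3 → a4.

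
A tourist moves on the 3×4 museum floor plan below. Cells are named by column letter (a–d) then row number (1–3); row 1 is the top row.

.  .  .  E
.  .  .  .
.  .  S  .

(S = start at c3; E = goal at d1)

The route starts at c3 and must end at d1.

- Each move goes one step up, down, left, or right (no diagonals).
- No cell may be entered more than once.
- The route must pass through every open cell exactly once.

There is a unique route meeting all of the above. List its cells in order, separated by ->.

Need to visit all 12 open cells exactly once, starting at c3 and ending at d1.
Route from c3: right 1 to d3, up 1 to d2, left 2 to b2, down 1 to b3, left 1 to a3, up 2 to a1, right 3 to d1 — 11 moves in all.
Check: all 12 open cells covered.

c3 -> d3 -> d2 -> c2 -> b2 -> b3 -> a3 -> a2 -> a1 -> b1 -> c1 -> d1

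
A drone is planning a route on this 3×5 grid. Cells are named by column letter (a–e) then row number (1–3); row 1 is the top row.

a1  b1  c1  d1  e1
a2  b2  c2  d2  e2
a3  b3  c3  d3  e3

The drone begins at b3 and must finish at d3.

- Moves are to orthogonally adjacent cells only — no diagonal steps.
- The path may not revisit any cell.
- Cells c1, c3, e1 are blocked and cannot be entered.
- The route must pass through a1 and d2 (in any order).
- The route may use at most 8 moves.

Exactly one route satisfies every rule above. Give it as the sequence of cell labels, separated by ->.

The budget equals the shortest possible length, so every move has to be on a shortest route through the required cells.
Route from b3: left 1 to a3, up 2 to a1, right 1 to b1, down 1 to b2, right 2 to d2, down 1 to d3 — 8 moves in all.
Check: all required cells visited; 8 ≤ 8 moves.

b3 -> a3 -> a2 -> a1 -> b1 -> b2 -> c2 -> d2 -> d3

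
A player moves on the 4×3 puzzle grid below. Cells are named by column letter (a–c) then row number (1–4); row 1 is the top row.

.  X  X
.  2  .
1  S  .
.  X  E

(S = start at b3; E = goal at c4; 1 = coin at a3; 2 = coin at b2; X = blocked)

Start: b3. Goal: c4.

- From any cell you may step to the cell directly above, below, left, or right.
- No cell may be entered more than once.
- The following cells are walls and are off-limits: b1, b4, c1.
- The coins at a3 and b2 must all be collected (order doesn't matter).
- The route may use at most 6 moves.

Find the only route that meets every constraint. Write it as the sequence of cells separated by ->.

Any route must reach a3 and b2 and still end at c4 within 6 moves, so the order of the required stops is forced.
Route from b3: left to a3, up to a2, 2× right (reaching c2), 2× down (reaching c4) — 6 moves in all.
Check: all required cells visited; 6 ≤ 6 moves.

b3 -> a3 -> a2 -> b2 -> c2 -> c3 -> c4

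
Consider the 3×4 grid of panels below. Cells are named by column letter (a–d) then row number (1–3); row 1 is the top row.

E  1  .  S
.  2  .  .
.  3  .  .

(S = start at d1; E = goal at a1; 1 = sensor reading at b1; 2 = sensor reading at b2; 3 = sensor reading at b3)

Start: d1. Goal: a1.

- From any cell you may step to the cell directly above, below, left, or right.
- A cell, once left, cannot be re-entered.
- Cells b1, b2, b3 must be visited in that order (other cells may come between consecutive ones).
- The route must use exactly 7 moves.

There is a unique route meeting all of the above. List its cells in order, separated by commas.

The waypoints must appear in the order b1, b2, b3, with no cell reused.
Route from d1: 2× left (reaching b1), 2× down (reaching b3), left to a3, 2× up (reaching a1) — 7 moves in all.
Check: order respected (1 at step 2, 2 at step 3, 3 at step 4); 7 moves as required.

d1, c1, b1, b2, b3, a3, a2, a1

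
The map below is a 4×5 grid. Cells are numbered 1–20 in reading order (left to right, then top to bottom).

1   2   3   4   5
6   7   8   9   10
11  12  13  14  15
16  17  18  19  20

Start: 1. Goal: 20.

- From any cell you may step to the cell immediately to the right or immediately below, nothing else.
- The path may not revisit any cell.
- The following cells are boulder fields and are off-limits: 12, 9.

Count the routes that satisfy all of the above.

11

A right/down-only route from 1 to 20 makes exactly 3 down-moves and 4 right-moves in some order.
With no other constraints that would be C(7,3) = 35 routes.
Subtract routes through each blocked cell (inclusion–exclusion for overlaps): − through 9: 12 − through 12: 12 → 11.
That gives 11 routes.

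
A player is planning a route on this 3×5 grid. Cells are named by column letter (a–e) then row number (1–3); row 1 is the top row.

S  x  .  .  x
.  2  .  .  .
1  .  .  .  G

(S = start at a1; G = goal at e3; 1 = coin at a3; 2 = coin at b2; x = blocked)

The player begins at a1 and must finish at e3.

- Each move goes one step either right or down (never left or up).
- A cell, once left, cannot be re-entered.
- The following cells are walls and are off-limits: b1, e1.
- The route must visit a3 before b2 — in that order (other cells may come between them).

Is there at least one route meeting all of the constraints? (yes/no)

b2 lies above a3, so going from a3 to b2 would need an upward move — but moves only go right/down, so a3 cannot be visited before b2.

no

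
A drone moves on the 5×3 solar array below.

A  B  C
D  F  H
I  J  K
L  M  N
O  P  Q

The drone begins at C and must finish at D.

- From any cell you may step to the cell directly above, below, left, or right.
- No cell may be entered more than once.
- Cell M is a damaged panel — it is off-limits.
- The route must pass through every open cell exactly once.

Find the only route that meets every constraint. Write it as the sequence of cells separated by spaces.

Need to visit all 14 open cells exactly once, starting at C and ending at D.
Cell O has only two open neighbours (L and P), so the path must pass straight through it: one of those is the cell it's entered from and the other is where it exits.
Route from C: 4× down (reaching Q), 2× left (reaching O), 2× up (reaching I), right to J, 2× up (reaching B), left to A, down to D — 13 moves in all.
Check: all 14 open cells covered.

C H K N Q P O L I J F B A D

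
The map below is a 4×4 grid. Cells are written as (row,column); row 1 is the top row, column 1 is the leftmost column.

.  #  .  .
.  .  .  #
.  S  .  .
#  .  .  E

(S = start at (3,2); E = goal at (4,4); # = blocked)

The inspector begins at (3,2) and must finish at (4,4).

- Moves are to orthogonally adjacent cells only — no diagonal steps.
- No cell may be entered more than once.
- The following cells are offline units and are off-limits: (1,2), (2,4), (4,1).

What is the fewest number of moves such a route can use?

3

The Manhattan distance from (3,2) to (4,4) is |3−4| + |2−4| = 3, so at least 3 moves are needed.
A route of 3 moves achieves this: (3,2) → (4,2) → (4,3) → (4,4).
Since 3 matches the lower bound, it is optimal.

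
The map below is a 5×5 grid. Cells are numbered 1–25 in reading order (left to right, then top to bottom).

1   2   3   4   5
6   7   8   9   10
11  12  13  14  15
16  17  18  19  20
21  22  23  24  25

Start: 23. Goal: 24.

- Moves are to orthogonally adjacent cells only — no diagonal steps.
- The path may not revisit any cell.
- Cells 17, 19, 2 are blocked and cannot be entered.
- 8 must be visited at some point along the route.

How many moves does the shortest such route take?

Any route passes through 8 somewhere between 23 and 24. Summing Manhattan distances along the two legs (23 → 8 → 24) gives a lower bound of 3 + 4 = 7 moves.
The shortest route satisfying every rule uses 9 moves: 23 → 18 → 13 → 8 → 9 → 14 → 15 → 20 → 25 → 24.
The bound of 7 isn't tight here; checking systematically, no route of length 7 through 8 satisfies every constraint, so 9 is the minimum.

9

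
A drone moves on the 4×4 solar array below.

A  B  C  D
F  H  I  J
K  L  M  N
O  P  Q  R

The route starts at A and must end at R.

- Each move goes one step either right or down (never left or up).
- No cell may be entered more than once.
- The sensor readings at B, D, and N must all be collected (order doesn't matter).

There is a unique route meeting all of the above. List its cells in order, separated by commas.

A, B, C, D, J, N, R

Moves only go right or down, so the column and row indices never decrease.
Route from A: 3× right (reaching D), 3× down (reaching R) — 6 moves in all.
Check: all required cells visited.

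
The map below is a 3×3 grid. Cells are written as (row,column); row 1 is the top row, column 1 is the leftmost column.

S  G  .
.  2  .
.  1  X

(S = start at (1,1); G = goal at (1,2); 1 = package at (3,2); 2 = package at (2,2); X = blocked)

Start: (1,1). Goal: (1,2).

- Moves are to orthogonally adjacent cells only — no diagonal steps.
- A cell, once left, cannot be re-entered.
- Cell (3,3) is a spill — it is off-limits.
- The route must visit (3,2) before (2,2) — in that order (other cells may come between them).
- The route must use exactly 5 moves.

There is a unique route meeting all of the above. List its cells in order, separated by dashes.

(1,1) - (2,1) - (3,1) - (3,2) - (2,2) - (1,2)

The waypoints must appear in the order (3,2), (2,2), with no cell reused.
Route from (1,1): down 2 to (3,1), right 1 to (3,2), up 2 to (1,2) — 5 moves in all.
Check: order respected (1 at step 3, 2 at step 4); 5 moves as required.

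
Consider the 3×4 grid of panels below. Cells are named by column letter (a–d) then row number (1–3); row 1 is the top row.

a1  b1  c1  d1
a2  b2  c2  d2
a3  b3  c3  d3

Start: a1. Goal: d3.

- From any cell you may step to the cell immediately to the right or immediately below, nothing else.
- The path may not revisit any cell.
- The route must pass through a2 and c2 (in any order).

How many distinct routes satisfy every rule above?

A right/down-only route from a1 to d3 makes exactly 2 down-moves and 3 right-moves in some order.
With no other constraints that would be C(5,2) = 10 routes.
A monotone route can only reach the required cells in the order a2, c2, so split there and multiply the segment counts: a1→a2: 1; a2→c2: 1; c2→d3: 2; product = 2.
That gives 2 routes.

2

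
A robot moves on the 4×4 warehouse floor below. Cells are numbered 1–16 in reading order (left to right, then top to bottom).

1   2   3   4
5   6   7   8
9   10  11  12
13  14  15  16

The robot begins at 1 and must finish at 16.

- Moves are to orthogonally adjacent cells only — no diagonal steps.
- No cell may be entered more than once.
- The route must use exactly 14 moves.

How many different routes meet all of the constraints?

Need simple routes of exactly 14 moves from 1 to 16 (Manhattan distance 6, so 4 moves are spent on a detour and 4 undoing it).
Branch systematically from the start, pruning whenever the remaining move budget drops below the Manhattan distance to 16 or differs from it in parity. Grouping the completions by first move — via 5: 16; via 2: 16 — and summing: 16 + 16 = 32.
That gives 32 routes.

32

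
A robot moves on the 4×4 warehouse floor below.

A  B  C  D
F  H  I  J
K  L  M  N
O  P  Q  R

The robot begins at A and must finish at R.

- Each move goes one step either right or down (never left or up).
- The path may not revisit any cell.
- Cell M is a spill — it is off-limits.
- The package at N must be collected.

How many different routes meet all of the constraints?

A right/down-only route from A to R makes exactly 3 down-moves and 3 right-moves in some order.
With no other constraints that would be C(6,3) = 20 routes.
Split at N and multiply the segment counts (each segment already excludes blocked cells): A→N: 4; N→R: 1; product = 4.
That gives 4 routes.

4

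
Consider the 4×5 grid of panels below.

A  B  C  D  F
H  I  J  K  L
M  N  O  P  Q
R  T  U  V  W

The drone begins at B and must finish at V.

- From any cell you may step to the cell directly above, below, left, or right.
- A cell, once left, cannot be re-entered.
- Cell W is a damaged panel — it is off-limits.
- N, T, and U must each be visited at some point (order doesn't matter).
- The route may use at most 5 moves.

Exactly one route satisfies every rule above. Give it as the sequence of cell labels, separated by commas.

The 5-move cap with required stops at N, T, U leaves no slack for detours.
Route from B: 3× down (reaching T), 2× right (reaching V) — 5 moves in all.
Check: all required cells visited; 5 ≤ 5 moves.

B, I, N, T, U, V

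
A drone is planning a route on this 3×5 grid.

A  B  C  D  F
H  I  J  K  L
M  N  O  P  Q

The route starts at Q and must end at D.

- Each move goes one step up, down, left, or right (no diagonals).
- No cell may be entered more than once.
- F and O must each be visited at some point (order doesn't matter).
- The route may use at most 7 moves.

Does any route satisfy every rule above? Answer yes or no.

One route that works: Q → P → O → J → K → L → F → D.

yes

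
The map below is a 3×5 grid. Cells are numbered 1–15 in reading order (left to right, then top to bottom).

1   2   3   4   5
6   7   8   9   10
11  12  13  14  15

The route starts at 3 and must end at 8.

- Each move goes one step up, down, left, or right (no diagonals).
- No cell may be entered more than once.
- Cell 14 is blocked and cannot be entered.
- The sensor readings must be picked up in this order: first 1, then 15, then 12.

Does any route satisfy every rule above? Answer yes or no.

no

15 must be visited but has only one open neighbour (10), and it is neither the start nor the goal — the route would have to enter and leave through 10, re-entering it.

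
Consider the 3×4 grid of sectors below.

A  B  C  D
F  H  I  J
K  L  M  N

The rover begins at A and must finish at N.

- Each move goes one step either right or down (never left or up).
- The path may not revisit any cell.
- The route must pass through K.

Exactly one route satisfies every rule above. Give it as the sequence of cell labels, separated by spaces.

A F K L M N

Moves only go right or down, so the column and row indices never decrease.
Route from A: down 2 to K, right 3 to N — 5 moves in all.
Check: all required cells visited.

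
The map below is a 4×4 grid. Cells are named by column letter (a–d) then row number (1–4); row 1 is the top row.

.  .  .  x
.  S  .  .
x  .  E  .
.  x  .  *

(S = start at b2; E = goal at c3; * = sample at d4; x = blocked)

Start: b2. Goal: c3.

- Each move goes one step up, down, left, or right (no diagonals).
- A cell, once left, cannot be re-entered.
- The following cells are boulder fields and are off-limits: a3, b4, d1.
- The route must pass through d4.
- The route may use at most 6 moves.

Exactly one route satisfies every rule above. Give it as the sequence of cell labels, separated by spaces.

The 6-move cap with required stops at d4 leaves no slack for detours.
Route from b2: 2× right (reaching d2), 2× down (reaching d4), left to c4, up to c3 — 6 moves in all.
Check: all required cells visited; 6 ≤ 6 moves.

b2 c2 d2 d3 d4 c4 c3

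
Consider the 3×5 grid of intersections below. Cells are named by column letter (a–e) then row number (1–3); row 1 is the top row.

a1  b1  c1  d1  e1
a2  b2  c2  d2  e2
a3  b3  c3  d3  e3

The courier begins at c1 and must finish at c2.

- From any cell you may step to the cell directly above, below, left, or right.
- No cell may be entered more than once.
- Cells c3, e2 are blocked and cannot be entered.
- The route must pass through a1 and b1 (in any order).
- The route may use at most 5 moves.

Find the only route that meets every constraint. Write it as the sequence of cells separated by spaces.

c1 b1 a1 a2 b2 c2

Any route must reach a1 and b1 and still end at c2 within 5 moves, so the order of the required stops is forced.
Route from c1: 2× left (reaching a1), down to a2, 2× right (reaching c2) — 5 moves in all.
Check: all required cells visited; 5 ≤ 5 moves.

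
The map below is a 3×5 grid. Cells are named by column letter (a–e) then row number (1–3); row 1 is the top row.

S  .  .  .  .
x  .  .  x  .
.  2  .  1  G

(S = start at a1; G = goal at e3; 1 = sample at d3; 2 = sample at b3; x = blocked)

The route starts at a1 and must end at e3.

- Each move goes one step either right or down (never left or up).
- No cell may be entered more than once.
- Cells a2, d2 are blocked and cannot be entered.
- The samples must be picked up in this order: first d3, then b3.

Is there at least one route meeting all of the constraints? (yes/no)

b3 lies to the left of d3, so going from d3 to b3 would need a leftward move — but moves only go right/down, so d3 cannot be visited before b3.

no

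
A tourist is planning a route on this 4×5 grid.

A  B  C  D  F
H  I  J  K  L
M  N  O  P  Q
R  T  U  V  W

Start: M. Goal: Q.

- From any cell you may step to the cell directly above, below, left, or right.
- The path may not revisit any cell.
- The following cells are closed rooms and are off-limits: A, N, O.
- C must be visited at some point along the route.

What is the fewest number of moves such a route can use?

Any route passes through C somewhere between M and Q. Summing Manhattan distances along the two legs (M → C → Q) gives a lower bound of 4 + 4 = 8 moves.
A route of 8 moves achieves this: M → H → I → B → C → J → K → P → Q.
Since 8 matches the lower bound, it is optimal.

8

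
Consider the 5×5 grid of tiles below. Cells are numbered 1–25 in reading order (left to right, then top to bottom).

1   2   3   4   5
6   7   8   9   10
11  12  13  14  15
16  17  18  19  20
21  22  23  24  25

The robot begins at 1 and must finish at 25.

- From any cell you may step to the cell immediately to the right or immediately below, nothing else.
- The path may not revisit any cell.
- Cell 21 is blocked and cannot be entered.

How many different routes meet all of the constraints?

A right/down-only route from 1 to 25 makes exactly 4 down-moves and 4 right-moves in some order.
With no other constraints that would be C(8,4) = 70 routes.
Subtract routes through each blocked cell (inclusion–exclusion for overlaps): − through 21: 1 → 69.
That gives 69 routes.

69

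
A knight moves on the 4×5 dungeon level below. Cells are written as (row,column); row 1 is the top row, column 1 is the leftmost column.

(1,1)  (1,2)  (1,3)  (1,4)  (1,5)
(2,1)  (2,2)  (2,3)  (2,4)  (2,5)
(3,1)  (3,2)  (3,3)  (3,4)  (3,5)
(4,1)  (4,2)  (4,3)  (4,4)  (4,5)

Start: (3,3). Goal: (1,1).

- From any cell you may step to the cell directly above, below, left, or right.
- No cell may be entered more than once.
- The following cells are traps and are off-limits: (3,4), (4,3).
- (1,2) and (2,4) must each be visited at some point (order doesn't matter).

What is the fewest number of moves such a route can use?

Any route passes through (1,2) and (2,4) in some order between (3,3) and (1,1). Summing Manhattan distances along each leg and taking the cheapest ordering ((3,3) → (2,4) → (1,2) → (1,1)) gives a lower bound of 2 + 3 + 1 = 6 moves.
A route of 6 moves achieves this: (3,3) → (2,3) → (2,4) → (1,4) → (1,3) → (1,2) → (1,1).
Since 6 matches the lower bound, it is optimal.

6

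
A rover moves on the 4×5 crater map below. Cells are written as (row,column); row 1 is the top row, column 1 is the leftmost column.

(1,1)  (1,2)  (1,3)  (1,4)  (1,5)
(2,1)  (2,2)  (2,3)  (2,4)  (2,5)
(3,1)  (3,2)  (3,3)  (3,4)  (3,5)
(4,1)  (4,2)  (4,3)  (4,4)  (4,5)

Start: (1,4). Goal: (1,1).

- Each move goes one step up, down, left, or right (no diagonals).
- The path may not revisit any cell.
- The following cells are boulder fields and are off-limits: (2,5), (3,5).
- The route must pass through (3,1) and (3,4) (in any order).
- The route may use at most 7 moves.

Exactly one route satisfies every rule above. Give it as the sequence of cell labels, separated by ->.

(1,4) -> (2,4) -> (3,4) -> (3,3) -> (3,2) -> (3,1) -> (2,1) -> (1,1)

The budget equals the shortest possible length, so every move has to be on a shortest route through the required cells.
Route from (1,4): 2× down (reaching (3,4)), 3× left (reaching (3,1)), 2× up (reaching (1,1)) — 7 moves in all.
Check: all required cells visited; 7 ≤ 7 moves.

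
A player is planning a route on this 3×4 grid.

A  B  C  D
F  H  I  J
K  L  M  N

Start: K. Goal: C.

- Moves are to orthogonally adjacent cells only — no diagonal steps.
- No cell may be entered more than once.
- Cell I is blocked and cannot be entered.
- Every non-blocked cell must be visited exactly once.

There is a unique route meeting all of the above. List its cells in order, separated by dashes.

K - F - A - B - H - L - M - N - J - D - C

Need to visit all 11 open cells exactly once, starting at K and ending at C.
Cell J has only two open neighbours (D and N), so the path must pass straight through it: one of those is the cell it's entered from and the other is where it exits.
Route from K: up 2 to A, right 1 to B, down 2 to L, right 2 to N, up 2 to D, left 1 to C — 10 moves in all.
Check: all 11 open cells covered.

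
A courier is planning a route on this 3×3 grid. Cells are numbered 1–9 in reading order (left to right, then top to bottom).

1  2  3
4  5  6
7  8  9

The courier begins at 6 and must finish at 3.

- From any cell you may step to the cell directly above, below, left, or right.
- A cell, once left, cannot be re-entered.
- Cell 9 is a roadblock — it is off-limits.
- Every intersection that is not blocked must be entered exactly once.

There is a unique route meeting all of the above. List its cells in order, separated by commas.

6, 5, 8, 7, 4, 1, 2, 3

Need to visit all 8 open cells exactly once, starting at 6 and ending at 3.
Route from 6: left to 5, down to 8, left to 7, 2× up (reaching 1), 2× right (reaching 3) — 7 moves in all.
Check: all 8 open cells covered.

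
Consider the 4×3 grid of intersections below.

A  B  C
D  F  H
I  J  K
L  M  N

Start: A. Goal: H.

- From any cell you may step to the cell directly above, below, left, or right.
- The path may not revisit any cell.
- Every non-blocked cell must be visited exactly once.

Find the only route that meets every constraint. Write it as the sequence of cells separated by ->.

A -> D -> I -> L -> M -> N -> K -> J -> F -> B -> C -> H

Need to visit all 12 open cells exactly once, starting at A and ending at H.
Route from A: down 3 to L, right 2 to N, up 1 to K, left 1 to J, up 2 to B, right 1 to C, down 1 to H — 11 moves in all.
Check: all 12 open cells covered.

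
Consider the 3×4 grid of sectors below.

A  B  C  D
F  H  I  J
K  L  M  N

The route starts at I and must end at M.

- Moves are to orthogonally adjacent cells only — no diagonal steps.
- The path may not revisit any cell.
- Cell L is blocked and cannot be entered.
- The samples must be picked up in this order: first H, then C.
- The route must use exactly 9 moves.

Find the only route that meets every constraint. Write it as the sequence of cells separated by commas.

I, H, F, A, B, C, D, J, N, M

The waypoints must appear in the order H, C, with no cell reused.
Route from I: 2× left (reaching F), up to A, 3× right (reaching D), 2× down (reaching N), left to M — 9 moves in all.
Check: order respected (H at step 1, C at step 5); 9 moves as required.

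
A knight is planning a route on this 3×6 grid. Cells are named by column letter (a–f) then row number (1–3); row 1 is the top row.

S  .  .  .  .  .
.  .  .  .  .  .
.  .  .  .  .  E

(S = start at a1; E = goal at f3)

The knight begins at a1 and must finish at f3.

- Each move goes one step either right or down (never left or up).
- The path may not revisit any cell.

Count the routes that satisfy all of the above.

21

A right/down-only route from a1 to f3 makes exactly 2 down-moves and 5 right-moves in some order.
With no other constraints that would be C(7,2) = 21 routes.
That gives 21 routes.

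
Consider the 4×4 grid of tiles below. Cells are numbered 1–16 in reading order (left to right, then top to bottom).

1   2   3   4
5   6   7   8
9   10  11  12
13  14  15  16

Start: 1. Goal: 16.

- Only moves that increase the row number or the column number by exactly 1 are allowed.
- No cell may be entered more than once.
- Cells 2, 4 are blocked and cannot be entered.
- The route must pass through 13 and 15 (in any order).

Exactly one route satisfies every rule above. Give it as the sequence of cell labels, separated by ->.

Moves only go right or down, so the column and row indices never decrease.
Route from 1: down 3 to 13, right 3 to 16 — 6 moves in all.
Check: all required cells visited.

1 -> 5 -> 9 -> 13 -> 14 -> 15 -> 16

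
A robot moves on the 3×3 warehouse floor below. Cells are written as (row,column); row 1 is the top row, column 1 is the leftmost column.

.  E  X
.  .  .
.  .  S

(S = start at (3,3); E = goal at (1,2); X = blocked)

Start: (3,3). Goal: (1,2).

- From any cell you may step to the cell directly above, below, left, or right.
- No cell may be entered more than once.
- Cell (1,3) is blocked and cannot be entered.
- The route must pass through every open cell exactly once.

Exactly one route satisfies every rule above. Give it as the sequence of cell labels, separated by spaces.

(3,3) (2,3) (2,2) (3,2) (3,1) (2,1) (1,1) (1,2)

Need to visit all 8 open cells exactly once, starting at (3,3) and ending at (1,2).
Cell (1,1) has only two open neighbours ((2,1) and (1,2)), so the path must pass straight through it: one of those is the cell it's entered from and the other is where it exits.
Route from (3,3): up 1 to (2,3), left 1 to (2,2), down 1 to (3,2), left 1 to (3,1), up 2 to (1,1), right 1 to (1,2) — 7 moves in all.
Check: all 8 open cells covered.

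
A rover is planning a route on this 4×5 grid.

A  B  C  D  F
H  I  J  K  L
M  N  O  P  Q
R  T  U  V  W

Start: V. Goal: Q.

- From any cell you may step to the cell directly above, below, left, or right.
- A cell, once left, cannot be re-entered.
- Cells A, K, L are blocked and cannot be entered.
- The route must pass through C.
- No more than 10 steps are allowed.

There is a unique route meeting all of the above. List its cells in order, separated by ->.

V -> U -> T -> N -> I -> B -> C -> J -> O -> P -> Q

The budget equals the shortest possible length, so every move has to be on a shortest route through the required cells.
Route from V: left 2 to T, up 3 to B, right 1 to C, down 2 to O, right 2 to Q — 10 moves in all.
Check: all required cells visited; 10 ≤ 10 moves.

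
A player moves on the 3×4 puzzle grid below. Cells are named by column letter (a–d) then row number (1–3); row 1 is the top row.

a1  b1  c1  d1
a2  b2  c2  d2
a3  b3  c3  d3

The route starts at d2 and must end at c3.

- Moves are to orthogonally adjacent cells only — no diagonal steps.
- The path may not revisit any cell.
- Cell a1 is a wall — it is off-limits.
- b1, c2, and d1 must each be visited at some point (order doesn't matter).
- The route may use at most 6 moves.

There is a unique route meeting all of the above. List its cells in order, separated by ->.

The budget equals the shortest possible length, so every move has to be on a shortest route through the required cells.
Route from d2: up to d1, 2× left (reaching b1), down to b2, right to c2, down to c3 — 6 moves in all.
Check: all required cells visited; 6 ≤ 6 moves.

d2 -> d1 -> c1 -> b1 -> b2 -> c2 -> c3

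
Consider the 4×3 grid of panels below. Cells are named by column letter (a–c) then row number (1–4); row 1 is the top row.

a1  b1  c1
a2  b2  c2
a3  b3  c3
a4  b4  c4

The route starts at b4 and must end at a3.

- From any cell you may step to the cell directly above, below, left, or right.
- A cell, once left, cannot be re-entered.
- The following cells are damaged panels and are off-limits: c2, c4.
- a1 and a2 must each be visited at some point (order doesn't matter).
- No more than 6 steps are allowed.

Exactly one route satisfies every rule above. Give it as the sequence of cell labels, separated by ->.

b4 -> b3 -> b2 -> b1 -> a1 -> a2 -> a3

The 6-move cap with required stops at a1, a2 leaves no slack for detours.
Route from b4: 3× up (reaching b1), left to a1, 2× down (reaching a3) — 6 moves in all.
Check: all required cells visited; 6 ≤ 6 moves.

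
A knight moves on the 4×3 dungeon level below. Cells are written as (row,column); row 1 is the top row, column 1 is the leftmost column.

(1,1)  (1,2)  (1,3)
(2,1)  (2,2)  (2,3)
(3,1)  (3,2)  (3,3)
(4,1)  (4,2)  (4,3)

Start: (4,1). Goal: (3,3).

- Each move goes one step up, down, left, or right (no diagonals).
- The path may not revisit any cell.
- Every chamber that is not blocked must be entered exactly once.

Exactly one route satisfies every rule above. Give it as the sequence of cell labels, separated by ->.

Need to visit all 12 open cells exactly once, starting at (4,1) and ending at (3,3).
Cell (1,1) has only two open neighbours ((2,1) and (1,2)), so the path must pass straight through it: one of those is the cell it's entered from and the other is where it exits.
Route from (4,1): up 3 to (1,1), right 2 to (1,3), down 1 to (2,3), left 1 to (2,2), down 2 to (4,2), right 1 to (4,3), up 1 to (3,3) — 11 moves in all.
Check: all 12 open cells covered.

(4,1) -> (3,1) -> (2,1) -> (1,1) -> (1,2) -> (1,3) -> (2,3) -> (2,2) -> (3,2) -> (4,2) -> (4,3) -> (3,3)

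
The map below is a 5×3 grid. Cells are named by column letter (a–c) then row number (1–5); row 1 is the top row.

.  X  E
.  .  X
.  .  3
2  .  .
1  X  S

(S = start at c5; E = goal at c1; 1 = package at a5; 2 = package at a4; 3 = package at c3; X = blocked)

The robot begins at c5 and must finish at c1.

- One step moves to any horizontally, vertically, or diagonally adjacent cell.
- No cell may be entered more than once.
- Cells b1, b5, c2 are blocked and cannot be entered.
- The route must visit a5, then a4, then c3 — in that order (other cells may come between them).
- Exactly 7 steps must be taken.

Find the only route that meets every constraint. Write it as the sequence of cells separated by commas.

c5, b4, a5, a4, b3, c3, b2, c1

The waypoints must appear in the order a5, a4, c3, with no cell reused.
Route from c5: up-left 1 to b4, down-left 1 to a5, up 1 to a4, up-right 1 to b3, right 1 to c3, up-left 1 to b2, up-right 1 to c1 — 7 moves in all.
Check: order respected (1 at step 2, 2 at step 3, 3 at step 5); 7 moves as required.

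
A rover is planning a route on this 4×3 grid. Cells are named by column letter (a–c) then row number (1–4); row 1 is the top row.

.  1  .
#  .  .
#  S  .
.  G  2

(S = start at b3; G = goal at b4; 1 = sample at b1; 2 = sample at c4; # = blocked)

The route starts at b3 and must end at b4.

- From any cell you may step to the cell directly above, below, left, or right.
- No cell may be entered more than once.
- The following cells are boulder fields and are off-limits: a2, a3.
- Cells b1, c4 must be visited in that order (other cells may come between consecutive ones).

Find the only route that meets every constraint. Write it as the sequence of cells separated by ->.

The waypoints must appear in the order b1, c4, with no cell reused.
Route from b3: 2× up (reaching b1), right to c1, 3× down (reaching c4), left to b4 — 7 moves in all.
Check: order respected (1 at step 2, 2 at step 6).

b3 -> b2 -> b1 -> c1 -> c2 -> c3 -> c4 -> b4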